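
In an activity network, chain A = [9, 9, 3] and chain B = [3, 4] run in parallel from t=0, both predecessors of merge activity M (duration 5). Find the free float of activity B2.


ES(B2) = sum of predecessors on chain B = 3
EF(B2) = ES + duration = 3 + 4 = 7
Successor of B2 is M. ES(M) = max(sum(A), sum(B)) = max(21, 7) = 21
Free float = ES(successor) - EF(current) = 21 - 7 = 14

14


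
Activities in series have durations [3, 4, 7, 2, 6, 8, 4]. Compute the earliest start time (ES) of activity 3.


Activity 3 starts after activities 1 through 2 complete.
Predecessor durations: [3, 4]
ES = 3 + 4 = 7

7


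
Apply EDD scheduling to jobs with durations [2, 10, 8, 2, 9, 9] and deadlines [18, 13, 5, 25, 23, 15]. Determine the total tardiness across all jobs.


Sort by due date (EDD order): [(8, 5), (10, 13), (9, 15), (2, 18), (9, 23), (2, 25)]
Compute completion times and tardiness:
  Job 1: p=8, d=5, C=8, tardiness=max(0,8-5)=3
  Job 2: p=10, d=13, C=18, tardiness=max(0,18-13)=5
  Job 3: p=9, d=15, C=27, tardiness=max(0,27-15)=12
  Job 4: p=2, d=18, C=29, tardiness=max(0,29-18)=11
  Job 5: p=9, d=23, C=38, tardiness=max(0,38-23)=15
  Job 6: p=2, d=25, C=40, tardiness=max(0,40-25)=15
Total tardiness = 61

61


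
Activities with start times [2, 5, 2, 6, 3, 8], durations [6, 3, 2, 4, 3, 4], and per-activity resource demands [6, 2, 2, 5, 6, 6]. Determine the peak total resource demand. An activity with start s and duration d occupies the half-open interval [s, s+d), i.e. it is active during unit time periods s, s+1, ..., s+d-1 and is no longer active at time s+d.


Each activity i is active on [start_i, start_i + duration_i).
Compute total resource usage per time slot:
  t=0: active resources = [], total = 0
  t=1: active resources = [], total = 0
  t=2: active resources = [6, 2], total = 8
  t=3: active resources = [6, 2, 6], total = 14
  t=4: active resources = [6, 6], total = 12
  t=5: active resources = [6, 2, 6], total = 14
  t=6: active resources = [6, 2, 5], total = 13
  t=7: active resources = [6, 2, 5], total = 13
  t=8: active resources = [5, 6], total = 11
  t=9: active resources = [5, 6], total = 11
  t=10: active resources = [6], total = 6
  t=11: active resources = [6], total = 6
Peak resource demand = 14

14


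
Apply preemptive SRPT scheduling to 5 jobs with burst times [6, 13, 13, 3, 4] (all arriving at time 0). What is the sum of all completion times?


Since all jobs arrive at t=0, SRPT equals SPT ordering.
SPT order: [3, 4, 6, 13, 13]
Completion times:
  Job 1: p=3, C=3
  Job 2: p=4, C=7
  Job 3: p=6, C=13
  Job 4: p=13, C=26
  Job 5: p=13, C=39
Total completion time = 3 + 7 + 13 + 26 + 39 = 88

88


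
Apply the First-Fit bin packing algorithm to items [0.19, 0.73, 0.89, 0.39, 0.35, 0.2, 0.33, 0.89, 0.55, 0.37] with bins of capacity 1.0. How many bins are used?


Place items sequentially using First-Fit:
  Item 0.19 -> new Bin 1
  Item 0.73 -> Bin 1 (now 0.92)
  Item 0.89 -> new Bin 2
  Item 0.39 -> new Bin 3
  Item 0.35 -> Bin 3 (now 0.74)
  Item 0.2 -> Bin 3 (now 0.94)
  Item 0.33 -> new Bin 4
  Item 0.89 -> new Bin 5
  Item 0.55 -> Bin 4 (now 0.88)
  Item 0.37 -> new Bin 6
Total bins used = 6

6


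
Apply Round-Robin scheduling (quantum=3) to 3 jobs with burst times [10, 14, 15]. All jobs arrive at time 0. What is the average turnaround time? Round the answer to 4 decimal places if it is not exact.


Time quantum = 3
Execution trace:
  J1 runs 3 units, time = 3
  J2 runs 3 units, time = 6
  J3 runs 3 units, time = 9
  J1 runs 3 units, time = 12
  J2 runs 3 units, time = 15
  J3 runs 3 units, time = 18
  J1 runs 3 units, time = 21
  J2 runs 3 units, time = 24
  J3 runs 3 units, time = 27
  J1 runs 1 units, time = 28
  J2 runs 3 units, time = 31
  J3 runs 3 units, time = 34
  J2 runs 2 units, time = 36
  J3 runs 3 units, time = 39
Finish times: [28, 36, 39]
Average turnaround = 103/3 = 34.3333

34.3333


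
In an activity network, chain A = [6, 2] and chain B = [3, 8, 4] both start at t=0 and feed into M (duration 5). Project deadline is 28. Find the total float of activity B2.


Forward pass: ES(B2) = sum of predecessors on chain B = 3
EF = ES + duration = 3 + 8 = 11
Backward pass: LF(M) = deadline = 28; LS(M) = 28 - 5 = 23
LF(B2) = LS(M) - sum(successors on chain B) = 23 - 4 = 19
LS = LF - duration = 19 - 8 = 11
Total float = LS - ES = 11 - 3 = 8

8


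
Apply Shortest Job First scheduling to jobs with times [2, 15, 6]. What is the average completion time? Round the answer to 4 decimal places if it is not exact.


SJF order (ascending): [2, 6, 15]
Completion times:
  Job 1: burst=2, C=2
  Job 2: burst=6, C=8
  Job 3: burst=15, C=23
Average completion = 33/3 = 11.0

11.0


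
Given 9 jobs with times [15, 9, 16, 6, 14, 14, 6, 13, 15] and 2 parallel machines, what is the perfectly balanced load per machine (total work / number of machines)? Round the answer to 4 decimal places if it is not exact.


Total processing time = 15 + 9 + 16 + 6 + 14 + 14 + 6 + 13 + 15 = 108
Number of machines = 2
Ideal balanced load = 108 / 2 = 54.0

54.0


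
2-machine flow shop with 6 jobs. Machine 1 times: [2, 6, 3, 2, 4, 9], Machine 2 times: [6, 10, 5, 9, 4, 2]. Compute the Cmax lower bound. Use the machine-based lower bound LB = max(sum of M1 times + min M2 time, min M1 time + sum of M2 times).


LB1 = sum(M1 times) + min(M2 times) = 26 + 2 = 28
LB2 = min(M1 times) + sum(M2 times) = 2 + 36 = 38
Lower bound = max(LB1, LB2) = max(28, 38) = 38

38


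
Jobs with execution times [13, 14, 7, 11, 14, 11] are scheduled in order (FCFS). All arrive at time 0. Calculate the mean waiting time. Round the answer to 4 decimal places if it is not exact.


FCFS order (as given): [13, 14, 7, 11, 14, 11]
Waiting times:
  Job 1: wait = 0
  Job 2: wait = 13
  Job 3: wait = 27
  Job 4: wait = 34
  Job 5: wait = 45
  Job 6: wait = 59
Sum of waiting times = 178
Average waiting time = 178/6 = 29.6667

29.6667


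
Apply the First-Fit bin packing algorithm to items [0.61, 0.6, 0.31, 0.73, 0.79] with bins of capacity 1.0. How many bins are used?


Place items sequentially using First-Fit:
  Item 0.61 -> new Bin 1
  Item 0.6 -> new Bin 2
  Item 0.31 -> Bin 1 (now 0.92)
  Item 0.73 -> new Bin 3
  Item 0.79 -> new Bin 4
Total bins used = 4

4


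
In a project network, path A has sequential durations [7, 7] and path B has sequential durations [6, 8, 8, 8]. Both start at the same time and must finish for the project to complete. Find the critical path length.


Path A total = 7 + 7 = 14
Path B total = 6 + 8 + 8 + 8 = 30
Critical path = longest path = max(14, 30) = 30

30


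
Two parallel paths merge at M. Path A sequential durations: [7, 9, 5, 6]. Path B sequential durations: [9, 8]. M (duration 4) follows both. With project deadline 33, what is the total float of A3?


Forward pass: ES(A3) = sum of predecessors on chain A = 16
EF = ES + duration = 16 + 5 = 21
Backward pass: LF(M) = deadline = 33; LS(M) = 33 - 4 = 29
LF(A3) = LS(M) - sum(successors on chain A) = 29 - 6 = 23
LS = LF - duration = 23 - 5 = 18
Total float = LS - ES = 18 - 16 = 2

2


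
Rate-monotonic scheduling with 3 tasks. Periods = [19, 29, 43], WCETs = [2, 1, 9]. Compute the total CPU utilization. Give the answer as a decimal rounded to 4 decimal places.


Compute individual utilizations (exact fractions):
  Task 1: C/T = 2/19 (approx. 0.1053)
  Task 2: C/T = 1/29 (approx. 0.0345)
  Task 3: C/T = 9/43 (approx. 0.2093)
Total utilization U = 2/19 + 1/29 + 9/43 = 8270/23693
Rounded to 4 decimal places: U = 0.3490
RM (Liu & Layland) bound for 3 tasks = 0.779763; compare with U = 8270/23693 (approx. 0.349048)
U <= bound, so schedulable by RM sufficient condition.

0.3490


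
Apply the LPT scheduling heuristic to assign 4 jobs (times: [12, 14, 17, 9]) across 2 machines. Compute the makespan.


Sort jobs in decreasing order (LPT): [17, 14, 12, 9]
Assign each job to the least loaded machine:
  Machine 1: jobs [17, 9], load = 26
  Machine 2: jobs [14, 12], load = 26
Makespan = max load = 26

26


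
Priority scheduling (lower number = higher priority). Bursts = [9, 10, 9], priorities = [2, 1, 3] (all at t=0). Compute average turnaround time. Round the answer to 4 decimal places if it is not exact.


Sort by priority (ascending = highest first):
Order: [(1, 10), (2, 9), (3, 9)]
Completion times:
  Priority 1, burst=10, C=10
  Priority 2, burst=9, C=19
  Priority 3, burst=9, C=28
Average turnaround = 57/3 = 19.0

19.0


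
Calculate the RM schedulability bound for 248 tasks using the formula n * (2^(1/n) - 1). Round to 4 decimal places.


Compute 2^(1/248) = 1.0027988578
Subtract 1: 1.0027988578 - 1 = 0.0027988578
Multiply by n: 248 * 0.0027988578 = 0.6941167344
Round to 4 dp: 0.6941

0.6941


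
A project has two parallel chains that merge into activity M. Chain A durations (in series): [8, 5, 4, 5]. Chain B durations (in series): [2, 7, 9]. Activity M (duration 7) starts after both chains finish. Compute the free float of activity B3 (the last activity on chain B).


ES(B3) = sum of predecessors on chain B = 9
EF(B3) = ES + duration = 9 + 9 = 18
Successor of B3 is M. ES(M) = max(sum(A), sum(B)) = max(22, 18) = 22
Free float = ES(successor) - EF(current) = 22 - 18 = 4

4


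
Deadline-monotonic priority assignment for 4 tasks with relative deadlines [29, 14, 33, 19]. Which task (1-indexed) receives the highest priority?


Sort tasks by relative deadline (ascending):
  Task 2: deadline = 14
  Task 4: deadline = 19
  Task 1: deadline = 29
  Task 3: deadline = 33
Priority order (highest first): [2, 4, 1, 3]
Highest priority task = 2

2


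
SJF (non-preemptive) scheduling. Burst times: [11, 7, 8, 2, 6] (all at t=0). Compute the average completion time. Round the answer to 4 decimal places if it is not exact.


SJF order (ascending): [2, 6, 7, 8, 11]
Completion times:
  Job 1: burst=2, C=2
  Job 2: burst=6, C=8
  Job 3: burst=7, C=15
  Job 4: burst=8, C=23
  Job 5: burst=11, C=34
Average completion = 82/5 = 16.4

16.4


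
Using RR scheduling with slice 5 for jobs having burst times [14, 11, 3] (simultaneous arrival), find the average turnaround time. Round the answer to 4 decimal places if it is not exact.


Time quantum = 5
Execution trace:
  J1 runs 5 units, time = 5
  J2 runs 5 units, time = 10
  J3 runs 3 units, time = 13
  J1 runs 5 units, time = 18
  J2 runs 5 units, time = 23
  J1 runs 4 units, time = 27
  J2 runs 1 units, time = 28
Finish times: [27, 28, 13]
Average turnaround = 68/3 = 22.6667

22.6667


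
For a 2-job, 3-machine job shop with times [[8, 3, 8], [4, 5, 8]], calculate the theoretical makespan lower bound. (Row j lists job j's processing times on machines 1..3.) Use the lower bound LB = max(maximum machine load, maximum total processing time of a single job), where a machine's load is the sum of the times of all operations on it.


Machine loads:
  Machine 1: 8 + 4 = 12
  Machine 2: 3 + 5 = 8
  Machine 3: 8 + 8 = 16
Max machine load = 16
Job totals:
  Job 1: 19
  Job 2: 17
Max job total = 19
Lower bound = max(16, 19) = 19

19


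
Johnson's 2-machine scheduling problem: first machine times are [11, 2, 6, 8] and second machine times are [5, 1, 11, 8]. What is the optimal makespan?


Apply Johnson's rule:
  Group 1 (a <= b): [(3, 6, 11), (4, 8, 8)]
  Group 2 (a > b): [(1, 11, 5), (2, 2, 1)]
Optimal job order: [3, 4, 1, 2]
Schedule:
  Job 3: M1 done at 6, M2 done at 17
  Job 4: M1 done at 14, M2 done at 25
  Job 1: M1 done at 25, M2 done at 30
  Job 2: M1 done at 27, M2 done at 31
Makespan = 31

31


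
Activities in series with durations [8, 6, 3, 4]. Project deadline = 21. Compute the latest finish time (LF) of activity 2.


LF(activity 2) = deadline - sum of successor durations
Successors: activities 3 through 4 with durations [3, 4]
Sum of successor durations = 7
LF = 21 - 7 = 14

14


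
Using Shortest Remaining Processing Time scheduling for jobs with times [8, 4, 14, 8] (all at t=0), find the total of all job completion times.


Since all jobs arrive at t=0, SRPT equals SPT ordering.
SPT order: [4, 8, 8, 14]
Completion times:
  Job 1: p=4, C=4
  Job 2: p=8, C=12
  Job 3: p=8, C=20
  Job 4: p=14, C=34
Total completion time = 4 + 12 + 20 + 34 = 70

70


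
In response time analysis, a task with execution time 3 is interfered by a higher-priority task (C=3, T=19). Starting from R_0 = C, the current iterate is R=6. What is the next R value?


R_next = C + ceil(R_prev / T_hp) * C_hp
ceil(6 / 19) = ceil(0.3158) = 1
Interference = 1 * 3 = 3
R_next = 3 + 3 = 6
R_next = R_prev, so the iteration has converged (response time = 6).

6


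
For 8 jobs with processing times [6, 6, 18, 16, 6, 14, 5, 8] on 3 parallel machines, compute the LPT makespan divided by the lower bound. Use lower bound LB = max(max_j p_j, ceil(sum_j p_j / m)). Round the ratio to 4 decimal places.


LPT order: [18, 16, 14, 8, 6, 6, 6, 5]
Machine loads after assignment: [24, 28, 27]
LPT makespan = 28
Lower bound = max(max_job, ceil(total/3)) = max(18, 27) = 27
Ratio = 28 / 27 = 1.037

1.037


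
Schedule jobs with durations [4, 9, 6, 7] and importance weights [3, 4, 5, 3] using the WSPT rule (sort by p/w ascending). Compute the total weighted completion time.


Compute p/w ratios and sort ascending (WSPT): [(6, 5), (4, 3), (9, 4), (7, 3)]
Compute weighted completion times:
  Job (p=6,w=5): C=6, w*C=5*6=30
  Job (p=4,w=3): C=10, w*C=3*10=30
  Job (p=9,w=4): C=19, w*C=4*19=76
  Job (p=7,w=3): C=26, w*C=3*26=78
Total weighted completion time = 214

214


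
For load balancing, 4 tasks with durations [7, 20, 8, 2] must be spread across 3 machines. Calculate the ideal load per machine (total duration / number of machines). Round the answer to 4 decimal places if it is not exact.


Total processing time = 7 + 20 + 8 + 2 = 37
Number of machines = 3
Ideal balanced load = 37 / 3 = 12.3333

12.3333


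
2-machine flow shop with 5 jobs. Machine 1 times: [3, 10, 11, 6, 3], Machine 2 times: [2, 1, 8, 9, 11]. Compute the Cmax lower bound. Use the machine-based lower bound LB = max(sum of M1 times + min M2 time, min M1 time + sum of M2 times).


LB1 = sum(M1 times) + min(M2 times) = 33 + 1 = 34
LB2 = min(M1 times) + sum(M2 times) = 3 + 31 = 34
Lower bound = max(LB1, LB2) = max(34, 34) = 34

34


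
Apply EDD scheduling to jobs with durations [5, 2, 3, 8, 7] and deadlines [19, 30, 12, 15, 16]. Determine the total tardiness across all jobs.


Sort by due date (EDD order): [(3, 12), (8, 15), (7, 16), (5, 19), (2, 30)]
Compute completion times and tardiness:
  Job 1: p=3, d=12, C=3, tardiness=max(0,3-12)=0
  Job 2: p=8, d=15, C=11, tardiness=max(0,11-15)=0
  Job 3: p=7, d=16, C=18, tardiness=max(0,18-16)=2
  Job 4: p=5, d=19, C=23, tardiness=max(0,23-19)=4
  Job 5: p=2, d=30, C=25, tardiness=max(0,25-30)=0
Total tardiness = 6

6


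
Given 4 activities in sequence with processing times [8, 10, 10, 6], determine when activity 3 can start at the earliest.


Activity 3 starts after activities 1 through 2 complete.
Predecessor durations: [8, 10]
ES = 8 + 10 = 18

18


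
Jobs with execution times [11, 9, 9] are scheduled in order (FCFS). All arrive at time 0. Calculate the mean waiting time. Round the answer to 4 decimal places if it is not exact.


FCFS order (as given): [11, 9, 9]
Waiting times:
  Job 1: wait = 0
  Job 2: wait = 11
  Job 3: wait = 20
Sum of waiting times = 31
Average waiting time = 31/3 = 10.3333

10.3333


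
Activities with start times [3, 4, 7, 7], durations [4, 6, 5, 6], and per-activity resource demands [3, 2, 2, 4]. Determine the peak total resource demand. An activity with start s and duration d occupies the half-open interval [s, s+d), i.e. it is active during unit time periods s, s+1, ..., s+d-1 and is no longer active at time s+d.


Each activity i is active on [start_i, start_i + duration_i).
Compute total resource usage per time slot:
  t=0: active resources = [], total = 0
  t=1: active resources = [], total = 0
  t=2: active resources = [], total = 0
  t=3: active resources = [3], total = 3
  t=4: active resources = [3, 2], total = 5
  t=5: active resources = [3, 2], total = 5
  t=6: active resources = [3, 2], total = 5
  t=7: active resources = [2, 2, 4], total = 8
  t=8: active resources = [2, 2, 4], total = 8
  t=9: active resources = [2, 2, 4], total = 8
  t=10: active resources = [2, 4], total = 6
  t=11: active resources = [2, 4], total = 6
  t=12: active resources = [4], total = 4
Peak resource demand = 8

8


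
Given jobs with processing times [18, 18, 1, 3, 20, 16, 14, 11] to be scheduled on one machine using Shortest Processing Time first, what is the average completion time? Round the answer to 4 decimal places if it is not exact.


Sort jobs by processing time (SPT order): [1, 3, 11, 14, 16, 18, 18, 20]
Compute completion times sequentially:
  Job 1: processing = 1, completes at 1
  Job 2: processing = 3, completes at 4
  Job 3: processing = 11, completes at 15
  Job 4: processing = 14, completes at 29
  Job 5: processing = 16, completes at 45
  Job 6: processing = 18, completes at 63
  Job 7: processing = 18, completes at 81
  Job 8: processing = 20, completes at 101
Sum of completion times = 339
Average completion time = 339/8 = 42.375

42.375


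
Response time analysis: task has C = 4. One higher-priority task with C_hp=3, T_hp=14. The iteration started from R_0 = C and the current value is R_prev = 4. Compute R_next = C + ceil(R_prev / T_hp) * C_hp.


R_next = C + ceil(R_prev / T_hp) * C_hp
ceil(4 / 14) = ceil(0.2857) = 1
Interference = 1 * 3 = 3
R_next = 4 + 3 = 7

7


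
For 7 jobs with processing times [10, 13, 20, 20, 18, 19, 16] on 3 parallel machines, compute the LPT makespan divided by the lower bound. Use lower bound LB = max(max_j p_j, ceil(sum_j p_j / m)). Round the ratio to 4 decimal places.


LPT order: [20, 20, 19, 18, 16, 13, 10]
Machine loads after assignment: [36, 43, 37]
LPT makespan = 43
Lower bound = max(max_job, ceil(total/3)) = max(20, 39) = 39
Ratio = 43 / 39 = 1.1026

1.1026


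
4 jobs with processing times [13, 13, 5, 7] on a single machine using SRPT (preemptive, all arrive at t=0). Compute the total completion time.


Since all jobs arrive at t=0, SRPT equals SPT ordering.
SPT order: [5, 7, 13, 13]
Completion times:
  Job 1: p=5, C=5
  Job 2: p=7, C=12
  Job 3: p=13, C=25
  Job 4: p=13, C=38
Total completion time = 5 + 12 + 25 + 38 = 80

80


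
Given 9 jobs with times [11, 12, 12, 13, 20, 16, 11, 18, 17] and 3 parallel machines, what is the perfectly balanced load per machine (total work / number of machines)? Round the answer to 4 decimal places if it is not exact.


Total processing time = 11 + 12 + 12 + 13 + 20 + 16 + 11 + 18 + 17 = 130
Number of machines = 3
Ideal balanced load = 130 / 3 = 43.3333

43.3333


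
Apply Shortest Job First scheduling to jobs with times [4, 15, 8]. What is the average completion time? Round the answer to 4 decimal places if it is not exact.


SJF order (ascending): [4, 8, 15]
Completion times:
  Job 1: burst=4, C=4
  Job 2: burst=8, C=12
  Job 3: burst=15, C=27
Average completion = 43/3 = 14.3333

14.3333


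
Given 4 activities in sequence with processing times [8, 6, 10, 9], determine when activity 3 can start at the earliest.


Activity 3 starts after activities 1 through 2 complete.
Predecessor durations: [8, 6]
ES = 8 + 6 = 14

14


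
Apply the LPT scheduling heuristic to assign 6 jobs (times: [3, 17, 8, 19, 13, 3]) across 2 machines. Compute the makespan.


Sort jobs in decreasing order (LPT): [19, 17, 13, 8, 3, 3]
Assign each job to the least loaded machine:
  Machine 1: jobs [19, 8, 3, 3], load = 33
  Machine 2: jobs [17, 13], load = 30
Makespan = max load = 33

33


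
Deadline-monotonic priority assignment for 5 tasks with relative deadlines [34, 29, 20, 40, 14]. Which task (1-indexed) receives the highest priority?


Sort tasks by relative deadline (ascending):
  Task 5: deadline = 14
  Task 3: deadline = 20
  Task 2: deadline = 29
  Task 1: deadline = 34
  Task 4: deadline = 40
Priority order (highest first): [5, 3, 2, 1, 4]
Highest priority task = 5

5


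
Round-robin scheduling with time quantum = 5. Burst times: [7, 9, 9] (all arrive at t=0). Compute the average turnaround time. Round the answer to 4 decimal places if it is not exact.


Time quantum = 5
Execution trace:
  J1 runs 5 units, time = 5
  J2 runs 5 units, time = 10
  J3 runs 5 units, time = 15
  J1 runs 2 units, time = 17
  J2 runs 4 units, time = 21
  J3 runs 4 units, time = 25
Finish times: [17, 21, 25]
Average turnaround = 63/3 = 21.0

21.0


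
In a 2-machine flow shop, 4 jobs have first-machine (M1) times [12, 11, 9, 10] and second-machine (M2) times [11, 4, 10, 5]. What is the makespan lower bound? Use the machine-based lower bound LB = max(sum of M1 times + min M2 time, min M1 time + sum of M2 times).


LB1 = sum(M1 times) + min(M2 times) = 42 + 4 = 46
LB2 = min(M1 times) + sum(M2 times) = 9 + 30 = 39
Lower bound = max(LB1, LB2) = max(46, 39) = 46

46


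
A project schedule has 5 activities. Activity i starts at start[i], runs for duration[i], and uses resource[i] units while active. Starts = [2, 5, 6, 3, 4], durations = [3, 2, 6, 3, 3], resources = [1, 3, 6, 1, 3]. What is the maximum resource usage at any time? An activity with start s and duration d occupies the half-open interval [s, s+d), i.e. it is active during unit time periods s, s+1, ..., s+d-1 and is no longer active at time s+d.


Each activity i is active on [start_i, start_i + duration_i).
Compute total resource usage per time slot:
  t=0: active resources = [], total = 0
  t=1: active resources = [], total = 0
  t=2: active resources = [1], total = 1
  t=3: active resources = [1, 1], total = 2
  t=4: active resources = [1, 1, 3], total = 5
  t=5: active resources = [3, 1, 3], total = 7
  t=6: active resources = [3, 6, 3], total = 12
  t=7: active resources = [6], total = 6
  t=8: active resources = [6], total = 6
  t=9: active resources = [6], total = 6
  t=10: active resources = [6], total = 6
  t=11: active resources = [6], total = 6
Peak resource demand = 12

12


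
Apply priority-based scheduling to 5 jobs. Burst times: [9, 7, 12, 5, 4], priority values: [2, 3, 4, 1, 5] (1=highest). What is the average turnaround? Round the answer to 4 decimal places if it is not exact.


Sort by priority (ascending = highest first):
Order: [(1, 5), (2, 9), (3, 7), (4, 12), (5, 4)]
Completion times:
  Priority 1, burst=5, C=5
  Priority 2, burst=9, C=14
  Priority 3, burst=7, C=21
  Priority 4, burst=12, C=33
  Priority 5, burst=4, C=37
Average turnaround = 110/5 = 22.0

22.0


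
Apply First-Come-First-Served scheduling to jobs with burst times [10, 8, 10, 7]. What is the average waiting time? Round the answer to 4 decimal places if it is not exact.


FCFS order (as given): [10, 8, 10, 7]
Waiting times:
  Job 1: wait = 0
  Job 2: wait = 10
  Job 3: wait = 18
  Job 4: wait = 28
Sum of waiting times = 56
Average waiting time = 56/4 = 14.0

14.0


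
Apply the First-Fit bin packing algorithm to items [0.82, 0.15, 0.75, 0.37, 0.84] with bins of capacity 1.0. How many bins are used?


Place items sequentially using First-Fit:
  Item 0.82 -> new Bin 1
  Item 0.15 -> Bin 1 (now 0.97)
  Item 0.75 -> new Bin 2
  Item 0.37 -> new Bin 3
  Item 0.84 -> new Bin 4
Total bins used = 4

4


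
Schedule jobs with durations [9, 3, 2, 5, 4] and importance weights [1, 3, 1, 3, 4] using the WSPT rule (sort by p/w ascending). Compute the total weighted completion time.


Compute p/w ratios and sort ascending (WSPT): [(3, 3), (4, 4), (5, 3), (2, 1), (9, 1)]
Compute weighted completion times:
  Job (p=3,w=3): C=3, w*C=3*3=9
  Job (p=4,w=4): C=7, w*C=4*7=28
  Job (p=5,w=3): C=12, w*C=3*12=36
  Job (p=2,w=1): C=14, w*C=1*14=14
  Job (p=9,w=1): C=23, w*C=1*23=23
Total weighted completion time = 110

110


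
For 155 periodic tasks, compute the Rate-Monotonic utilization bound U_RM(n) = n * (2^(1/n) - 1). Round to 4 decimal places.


Compute 2^(1/155) = 1.0044819312
Subtract 1: 1.0044819312 - 1 = 0.0044819312
Multiply by n: 155 * 0.0044819312 = 0.6946993360
Round to 4 dp: 0.6947

0.6947


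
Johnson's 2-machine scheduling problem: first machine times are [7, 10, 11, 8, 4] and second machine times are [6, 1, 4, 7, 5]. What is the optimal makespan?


Apply Johnson's rule:
  Group 1 (a <= b): [(5, 4, 5)]
  Group 2 (a > b): [(4, 8, 7), (1, 7, 6), (3, 11, 4), (2, 10, 1)]
Optimal job order: [5, 4, 1, 3, 2]
Schedule:
  Job 5: M1 done at 4, M2 done at 9
  Job 4: M1 done at 12, M2 done at 19
  Job 1: M1 done at 19, M2 done at 25
  Job 3: M1 done at 30, M2 done at 34
  Job 2: M1 done at 40, M2 done at 41
Makespan = 41

41


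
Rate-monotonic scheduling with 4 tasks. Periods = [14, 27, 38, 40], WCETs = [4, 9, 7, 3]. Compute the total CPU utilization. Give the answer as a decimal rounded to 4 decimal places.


Compute individual utilizations (exact fractions):
  Task 1: C/T = 4/14 = 2/7 (approx. 0.2857)
  Task 2: C/T = 9/27 = 1/3 (approx. 0.3333)
  Task 3: C/T = 7/38 (approx. 0.1842)
  Task 4: C/T = 3/40 (approx. 0.075)
Total utilization U = 2/7 + 1/3 + 7/38 + 3/40 = 14017/15960
Rounded to 4 decimal places: U = 0.8783
RM (Liu & Layland) bound for 4 tasks = 0.756828; compare with U = 14017/15960 (approx. 0.878258)
bound < U <= 1, so the RM sufficient condition is not met (inconclusive; an exact test such as response-time analysis is needed).

0.8783


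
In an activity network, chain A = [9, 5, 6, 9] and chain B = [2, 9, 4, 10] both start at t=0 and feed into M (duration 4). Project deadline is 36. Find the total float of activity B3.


Forward pass: ES(B3) = sum of predecessors on chain B = 11
EF = ES + duration = 11 + 4 = 15
Backward pass: LF(M) = deadline = 36; LS(M) = 36 - 4 = 32
LF(B3) = LS(M) - sum(successors on chain B) = 32 - 10 = 22
LS = LF - duration = 22 - 4 = 18
Total float = LS - ES = 18 - 11 = 7

7


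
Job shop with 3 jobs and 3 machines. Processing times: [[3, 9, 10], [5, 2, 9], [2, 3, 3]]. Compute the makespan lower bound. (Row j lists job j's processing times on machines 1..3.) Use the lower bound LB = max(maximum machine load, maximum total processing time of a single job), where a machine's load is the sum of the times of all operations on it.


Machine loads:
  Machine 1: 3 + 5 + 2 = 10
  Machine 2: 9 + 2 + 3 = 14
  Machine 3: 10 + 9 + 3 = 22
Max machine load = 22
Job totals:
  Job 1: 22
  Job 2: 16
  Job 3: 8
Max job total = 22
Lower bound = max(22, 22) = 22

22


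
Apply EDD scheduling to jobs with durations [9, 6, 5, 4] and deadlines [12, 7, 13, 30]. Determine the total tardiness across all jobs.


Sort by due date (EDD order): [(6, 7), (9, 12), (5, 13), (4, 30)]
Compute completion times and tardiness:
  Job 1: p=6, d=7, C=6, tardiness=max(0,6-7)=0
  Job 2: p=9, d=12, C=15, tardiness=max(0,15-12)=3
  Job 3: p=5, d=13, C=20, tardiness=max(0,20-13)=7
  Job 4: p=4, d=30, C=24, tardiness=max(0,24-30)=0
Total tardiness = 10

10


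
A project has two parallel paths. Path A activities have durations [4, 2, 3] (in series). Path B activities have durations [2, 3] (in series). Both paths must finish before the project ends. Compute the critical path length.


Path A total = 4 + 2 + 3 = 9
Path B total = 2 + 3 = 5
Critical path = longest path = max(9, 5) = 9

9


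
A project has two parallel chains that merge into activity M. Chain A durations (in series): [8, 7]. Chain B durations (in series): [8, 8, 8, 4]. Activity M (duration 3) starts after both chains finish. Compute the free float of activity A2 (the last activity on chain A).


ES(A2) = sum of predecessors on chain A = 8
EF(A2) = ES + duration = 8 + 7 = 15
Successor of A2 is M. ES(M) = max(sum(A), sum(B)) = max(15, 28) = 28
Free float = ES(successor) - EF(current) = 28 - 15 = 13

13


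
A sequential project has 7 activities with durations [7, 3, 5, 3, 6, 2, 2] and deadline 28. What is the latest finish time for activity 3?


LF(activity 3) = deadline - sum of successor durations
Successors: activities 4 through 7 with durations [3, 6, 2, 2]
Sum of successor durations = 13
LF = 28 - 13 = 15

15


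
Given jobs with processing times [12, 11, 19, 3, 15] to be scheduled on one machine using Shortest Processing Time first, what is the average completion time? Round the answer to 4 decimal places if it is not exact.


Sort jobs by processing time (SPT order): [3, 11, 12, 15, 19]
Compute completion times sequentially:
  Job 1: processing = 3, completes at 3
  Job 2: processing = 11, completes at 14
  Job 3: processing = 12, completes at 26
  Job 4: processing = 15, completes at 41
  Job 5: processing = 19, completes at 60
Sum of completion times = 144
Average completion time = 144/5 = 28.8

28.8


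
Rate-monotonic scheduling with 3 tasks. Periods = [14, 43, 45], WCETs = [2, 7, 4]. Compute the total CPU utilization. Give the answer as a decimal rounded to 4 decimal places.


Compute individual utilizations (exact fractions):
  Task 1: C/T = 2/14 = 1/7 (approx. 0.1429)
  Task 2: C/T = 7/43 (approx. 0.1628)
  Task 3: C/T = 4/45 (approx. 0.0889)
Total utilization U = 1/7 + 7/43 + 4/45 = 5344/13545
Rounded to 4 decimal places: U = 0.3945
RM (Liu & Layland) bound for 3 tasks = 0.779763; compare with U = 5344/13545 (approx. 0.394537)
U <= bound, so schedulable by RM sufficient condition.

0.3945


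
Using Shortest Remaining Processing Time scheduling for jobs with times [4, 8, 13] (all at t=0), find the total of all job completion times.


Since all jobs arrive at t=0, SRPT equals SPT ordering.
SPT order: [4, 8, 13]
Completion times:
  Job 1: p=4, C=4
  Job 2: p=8, C=12
  Job 3: p=13, C=25
Total completion time = 4 + 12 + 25 = 41

41


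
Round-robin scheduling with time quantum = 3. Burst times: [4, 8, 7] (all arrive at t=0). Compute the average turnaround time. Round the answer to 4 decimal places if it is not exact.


Time quantum = 3
Execution trace:
  J1 runs 3 units, time = 3
  J2 runs 3 units, time = 6
  J3 runs 3 units, time = 9
  J1 runs 1 units, time = 10
  J2 runs 3 units, time = 13
  J3 runs 3 units, time = 16
  J2 runs 2 units, time = 18
  J3 runs 1 units, time = 19
Finish times: [10, 18, 19]
Average turnaround = 47/3 = 15.6667

15.6667


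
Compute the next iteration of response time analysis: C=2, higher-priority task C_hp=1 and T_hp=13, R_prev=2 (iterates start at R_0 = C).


R_next = C + ceil(R_prev / T_hp) * C_hp
ceil(2 / 13) = ceil(0.1538) = 1
Interference = 1 * 1 = 1
R_next = 2 + 1 = 3

3


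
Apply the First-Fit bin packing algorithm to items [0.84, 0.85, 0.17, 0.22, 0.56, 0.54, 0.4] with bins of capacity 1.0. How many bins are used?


Place items sequentially using First-Fit:
  Item 0.84 -> new Bin 1
  Item 0.85 -> new Bin 2
  Item 0.17 -> new Bin 3
  Item 0.22 -> Bin 3 (now 0.39)
  Item 0.56 -> Bin 3 (now 0.95)
  Item 0.54 -> new Bin 4
  Item 0.4 -> Bin 4 (now 0.94)
Total bins used = 4

4


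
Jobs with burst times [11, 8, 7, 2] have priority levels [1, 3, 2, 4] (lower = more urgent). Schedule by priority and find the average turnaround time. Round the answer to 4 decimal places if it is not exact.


Sort by priority (ascending = highest first):
Order: [(1, 11), (2, 7), (3, 8), (4, 2)]
Completion times:
  Priority 1, burst=11, C=11
  Priority 2, burst=7, C=18
  Priority 3, burst=8, C=26
  Priority 4, burst=2, C=28
Average turnaround = 83/4 = 20.75

20.75


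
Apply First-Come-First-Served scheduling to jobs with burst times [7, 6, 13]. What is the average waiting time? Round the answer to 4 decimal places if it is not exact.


FCFS order (as given): [7, 6, 13]
Waiting times:
  Job 1: wait = 0
  Job 2: wait = 7
  Job 3: wait = 13
Sum of waiting times = 20
Average waiting time = 20/3 = 6.6667

6.6667


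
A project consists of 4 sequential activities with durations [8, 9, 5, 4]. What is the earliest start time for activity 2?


Activity 2 starts after activities 1 through 1 complete.
Predecessor durations: [8]
ES = 8 = 8

8


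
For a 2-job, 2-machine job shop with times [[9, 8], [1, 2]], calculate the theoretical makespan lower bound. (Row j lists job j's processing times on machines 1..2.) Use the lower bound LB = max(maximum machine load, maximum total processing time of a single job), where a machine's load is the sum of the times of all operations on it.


Machine loads:
  Machine 1: 9 + 1 = 10
  Machine 2: 8 + 2 = 10
Max machine load = 10
Job totals:
  Job 1: 17
  Job 2: 3
Max job total = 17
Lower bound = max(10, 17) = 17

17


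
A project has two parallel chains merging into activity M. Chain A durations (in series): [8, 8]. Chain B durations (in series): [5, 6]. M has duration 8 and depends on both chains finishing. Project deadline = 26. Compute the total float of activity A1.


Forward pass: ES(A1) = sum of predecessors on chain A = 0
EF = ES + duration = 0 + 8 = 8
Backward pass: LF(M) = deadline = 26; LS(M) = 26 - 8 = 18
LF(A1) = LS(M) - sum(successors on chain A) = 18 - 8 = 10
LS = LF - duration = 10 - 8 = 2
Total float = LS - ES = 2 - 0 = 2

2


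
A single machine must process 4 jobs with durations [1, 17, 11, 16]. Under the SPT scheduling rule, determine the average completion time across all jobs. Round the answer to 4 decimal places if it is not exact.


Sort jobs by processing time (SPT order): [1, 11, 16, 17]
Compute completion times sequentially:
  Job 1: processing = 1, completes at 1
  Job 2: processing = 11, completes at 12
  Job 3: processing = 16, completes at 28
  Job 4: processing = 17, completes at 45
Sum of completion times = 86
Average completion time = 86/4 = 21.5

21.5


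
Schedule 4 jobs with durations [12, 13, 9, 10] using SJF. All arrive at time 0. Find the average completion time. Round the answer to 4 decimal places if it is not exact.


SJF order (ascending): [9, 10, 12, 13]
Completion times:
  Job 1: burst=9, C=9
  Job 2: burst=10, C=19
  Job 3: burst=12, C=31
  Job 4: burst=13, C=44
Average completion = 103/4 = 25.75

25.75


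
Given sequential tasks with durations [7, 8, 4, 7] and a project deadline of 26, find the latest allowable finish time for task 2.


LF(activity 2) = deadline - sum of successor durations
Successors: activities 3 through 4 with durations [4, 7]
Sum of successor durations = 11
LF = 26 - 11 = 15

15


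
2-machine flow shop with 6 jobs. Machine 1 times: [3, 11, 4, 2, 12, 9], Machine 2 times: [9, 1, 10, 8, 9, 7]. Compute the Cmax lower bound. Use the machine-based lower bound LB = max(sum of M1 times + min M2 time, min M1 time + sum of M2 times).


LB1 = sum(M1 times) + min(M2 times) = 41 + 1 = 42
LB2 = min(M1 times) + sum(M2 times) = 2 + 44 = 46
Lower bound = max(LB1, LB2) = max(42, 46) = 46

46


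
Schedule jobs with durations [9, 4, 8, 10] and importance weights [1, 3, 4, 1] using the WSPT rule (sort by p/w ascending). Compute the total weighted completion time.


Compute p/w ratios and sort ascending (WSPT): [(4, 3), (8, 4), (9, 1), (10, 1)]
Compute weighted completion times:
  Job (p=4,w=3): C=4, w*C=3*4=12
  Job (p=8,w=4): C=12, w*C=4*12=48
  Job (p=9,w=1): C=21, w*C=1*21=21
  Job (p=10,w=1): C=31, w*C=1*31=31
Total weighted completion time = 112

112


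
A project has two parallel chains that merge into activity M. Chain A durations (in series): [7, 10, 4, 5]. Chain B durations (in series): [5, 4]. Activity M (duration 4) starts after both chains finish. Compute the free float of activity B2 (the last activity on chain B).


ES(B2) = sum of predecessors on chain B = 5
EF(B2) = ES + duration = 5 + 4 = 9
Successor of B2 is M. ES(M) = max(sum(A), sum(B)) = max(26, 9) = 26
Free float = ES(successor) - EF(current) = 26 - 9 = 17

17


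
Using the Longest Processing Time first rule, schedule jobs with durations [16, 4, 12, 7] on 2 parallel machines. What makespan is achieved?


Sort jobs in decreasing order (LPT): [16, 12, 7, 4]
Assign each job to the least loaded machine:
  Machine 1: jobs [16, 4], load = 20
  Machine 2: jobs [12, 7], load = 19
Makespan = max load = 20

20


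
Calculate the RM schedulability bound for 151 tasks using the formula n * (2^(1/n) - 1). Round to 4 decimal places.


Compute 2^(1/151) = 1.0046009306
Subtract 1: 1.0046009306 - 1 = 0.0046009306
Multiply by n: 151 * 0.0046009306 = 0.6947405206
Round to 4 dp: 0.6947

0.6947


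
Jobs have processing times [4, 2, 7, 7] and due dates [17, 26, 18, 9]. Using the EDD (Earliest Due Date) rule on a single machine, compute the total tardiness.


Sort by due date (EDD order): [(7, 9), (4, 17), (7, 18), (2, 26)]
Compute completion times and tardiness:
  Job 1: p=7, d=9, C=7, tardiness=max(0,7-9)=0
  Job 2: p=4, d=17, C=11, tardiness=max(0,11-17)=0
  Job 3: p=7, d=18, C=18, tardiness=max(0,18-18)=0
  Job 4: p=2, d=26, C=20, tardiness=max(0,20-26)=0
Total tardiness = 0

0


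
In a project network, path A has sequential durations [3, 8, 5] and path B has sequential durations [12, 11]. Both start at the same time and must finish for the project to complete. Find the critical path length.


Path A total = 3 + 8 + 5 = 16
Path B total = 12 + 11 = 23
Critical path = longest path = max(16, 23) = 23

23


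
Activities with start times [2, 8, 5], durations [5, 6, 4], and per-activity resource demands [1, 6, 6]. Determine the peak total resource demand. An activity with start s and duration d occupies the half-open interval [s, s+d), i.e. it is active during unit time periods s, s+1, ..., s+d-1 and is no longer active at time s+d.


Each activity i is active on [start_i, start_i + duration_i).
Compute total resource usage per time slot:
  t=0: active resources = [], total = 0
  t=1: active resources = [], total = 0
  t=2: active resources = [1], total = 1
  t=3: active resources = [1], total = 1
  t=4: active resources = [1], total = 1
  t=5: active resources = [1, 6], total = 7
  t=6: active resources = [1, 6], total = 7
  t=7: active resources = [6], total = 6
  t=8: active resources = [6, 6], total = 12
  t=9: active resources = [6], total = 6
  t=10: active resources = [6], total = 6
  t=11: active resources = [6], total = 6
  t=12: active resources = [6], total = 6
  t=13: active resources = [6], total = 6
Peak resource demand = 12

12


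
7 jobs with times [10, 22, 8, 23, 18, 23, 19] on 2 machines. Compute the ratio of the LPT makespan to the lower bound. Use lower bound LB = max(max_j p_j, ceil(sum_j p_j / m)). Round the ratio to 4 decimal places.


LPT order: [23, 23, 22, 19, 18, 10, 8]
Machine loads after assignment: [63, 60]
LPT makespan = 63
Lower bound = max(max_job, ceil(total/2)) = max(23, 62) = 62
Ratio = 63 / 62 = 1.0161

1.0161


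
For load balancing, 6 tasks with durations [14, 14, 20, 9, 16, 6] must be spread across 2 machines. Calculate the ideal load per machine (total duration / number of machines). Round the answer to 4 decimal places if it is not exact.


Total processing time = 14 + 14 + 20 + 9 + 16 + 6 = 79
Number of machines = 2
Ideal balanced load = 79 / 2 = 39.5

39.5


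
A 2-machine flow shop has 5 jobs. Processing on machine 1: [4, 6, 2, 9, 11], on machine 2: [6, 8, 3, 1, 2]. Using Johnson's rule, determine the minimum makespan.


Apply Johnson's rule:
  Group 1 (a <= b): [(3, 2, 3), (1, 4, 6), (2, 6, 8)]
  Group 2 (a > b): [(5, 11, 2), (4, 9, 1)]
Optimal job order: [3, 1, 2, 5, 4]
Schedule:
  Job 3: M1 done at 2, M2 done at 5
  Job 1: M1 done at 6, M2 done at 12
  Job 2: M1 done at 12, M2 done at 20
  Job 5: M1 done at 23, M2 done at 25
  Job 4: M1 done at 32, M2 done at 33
Makespan = 33

33


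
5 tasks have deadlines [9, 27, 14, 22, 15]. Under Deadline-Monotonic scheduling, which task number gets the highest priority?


Sort tasks by relative deadline (ascending):
  Task 1: deadline = 9
  Task 3: deadline = 14
  Task 5: deadline = 15
  Task 4: deadline = 22
  Task 2: deadline = 27
Priority order (highest first): [1, 3, 5, 4, 2]
Highest priority task = 1

1


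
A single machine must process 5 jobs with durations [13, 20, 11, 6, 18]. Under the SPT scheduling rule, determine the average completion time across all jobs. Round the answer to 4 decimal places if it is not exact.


Sort jobs by processing time (SPT order): [6, 11, 13, 18, 20]
Compute completion times sequentially:
  Job 1: processing = 6, completes at 6
  Job 2: processing = 11, completes at 17
  Job 3: processing = 13, completes at 30
  Job 4: processing = 18, completes at 48
  Job 5: processing = 20, completes at 68
Sum of completion times = 169
Average completion time = 169/5 = 33.8

33.8
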